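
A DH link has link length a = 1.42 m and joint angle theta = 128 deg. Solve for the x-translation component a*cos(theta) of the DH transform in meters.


a*cos(theta) = 1.42*cos(128 deg) = -0.8742

-0.8742 m


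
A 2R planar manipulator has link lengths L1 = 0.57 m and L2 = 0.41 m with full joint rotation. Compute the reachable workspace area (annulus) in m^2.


r_max = L1 + L2 = 0.9800, r_min = |L1 - L2| = 0.1600
A = pi*(r_max^2 - r_min^2) = pi*(0.9604 - 0.0256) = 2.9368

2.9368 m^2


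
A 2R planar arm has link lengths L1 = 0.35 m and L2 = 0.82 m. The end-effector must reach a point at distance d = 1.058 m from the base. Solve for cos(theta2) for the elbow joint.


cos(th2) = (d^2 - L1^2 - L2^2)/(2*L1*L2) = (1.058^2 - 0.35^2 - 0.82^2)/(2*0.35*0.82) = 0.5653

0.5653


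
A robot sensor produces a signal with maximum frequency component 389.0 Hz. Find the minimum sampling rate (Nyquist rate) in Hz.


f_s,min = 2*f_max = 2*389.0 = 778.0000

778.0000 Hz


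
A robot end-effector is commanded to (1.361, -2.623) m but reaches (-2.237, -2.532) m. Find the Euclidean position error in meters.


dx = -2.237 - (1.361) = -3.5980, dy = -2.532 - (-2.623) = 0.0910
err = sqrt(12.945604 + 0.008281) = 3.5992

3.5992 m


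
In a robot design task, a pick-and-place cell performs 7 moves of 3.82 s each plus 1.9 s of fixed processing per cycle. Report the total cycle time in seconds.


T = 7*3.82 + 1.9 = 28.6400

28.6400 s


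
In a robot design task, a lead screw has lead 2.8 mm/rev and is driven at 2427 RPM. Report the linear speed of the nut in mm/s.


v = lead * (RPM/60) = 2.8*2427/60 = 113.2600

113.2600 mm/s


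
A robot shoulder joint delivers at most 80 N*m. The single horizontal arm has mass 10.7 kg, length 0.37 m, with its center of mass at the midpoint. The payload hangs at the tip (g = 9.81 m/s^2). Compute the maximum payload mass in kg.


tau_arm = m_arm*g*(L/2) = 10.7*9.81*0.37/2 = 19.4189 N*m
tau_payload = tau_max - tau_arm = 80 - 19.4189 = 60.5811
m_payload = tau_payload / (g*L) = 60.5811 / (9.81*0.37) = 16.6904

16.6904 kg


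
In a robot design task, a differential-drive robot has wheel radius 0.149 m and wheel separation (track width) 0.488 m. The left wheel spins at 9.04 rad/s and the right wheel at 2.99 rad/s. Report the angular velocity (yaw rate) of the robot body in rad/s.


omega = r*(wR - wL)/L = 0.149*(2.99 - (9.04))/0.488 = -1.8472

-1.8472 rad/s


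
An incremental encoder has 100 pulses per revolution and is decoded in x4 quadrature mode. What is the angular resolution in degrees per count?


resolution = 360 / (PPR * 4) = 360 / 400 = 0.9000

0.9000 degrees


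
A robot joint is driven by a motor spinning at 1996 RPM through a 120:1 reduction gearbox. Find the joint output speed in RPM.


omega_joint = omega_motor / N = 1996 / 120 = 16.6333

16.6333 RPM


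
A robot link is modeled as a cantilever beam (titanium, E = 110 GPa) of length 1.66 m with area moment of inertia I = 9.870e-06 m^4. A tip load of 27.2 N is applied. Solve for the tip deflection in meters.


delta = F*L^3/(3*E*I) = 27.2*1.66^3/(3*1.100e+11*9.870e-06)
      = 124.4208512/3257100 = 3.8200e-05

3.8200e-05 m


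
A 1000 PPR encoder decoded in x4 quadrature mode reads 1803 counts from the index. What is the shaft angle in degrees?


angle = counts * 360 / (PPR*4) = 1803 * 360 / 4000 = 162.2700

162.2700 degrees


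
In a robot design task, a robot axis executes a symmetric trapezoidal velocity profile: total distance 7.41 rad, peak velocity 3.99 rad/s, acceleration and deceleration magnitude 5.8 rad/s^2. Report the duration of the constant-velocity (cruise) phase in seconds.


t_acc = v/a = 0.687931 s, d_acc = v^2/(2a) = 1.372422 rad each
d_cruise = 7.41 - 2*1.372422 = 4.665156 rad
t_cruise = d_cruise/v = 4.665156/3.99 = 1.1692

1.1692 s


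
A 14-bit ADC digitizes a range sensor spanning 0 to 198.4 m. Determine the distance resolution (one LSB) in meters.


res = range / 2^n = 198.4/2^14 = 198.4/16384 = 0.0121

0.0121 m


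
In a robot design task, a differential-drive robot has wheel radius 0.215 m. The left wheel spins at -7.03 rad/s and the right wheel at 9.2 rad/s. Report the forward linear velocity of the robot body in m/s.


v = r*(wR + wL)/2 = 0.215*(9.2 + -7.03)/2 = 0.2333

0.2333 m/s


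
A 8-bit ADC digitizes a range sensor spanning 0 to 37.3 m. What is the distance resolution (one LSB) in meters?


res = range / 2^n = 37.3/2^8 = 37.3/256 = 0.1457

0.1457 m


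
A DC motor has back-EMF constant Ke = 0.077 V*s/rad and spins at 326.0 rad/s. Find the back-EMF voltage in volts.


V_emf = Ke * omega = 0.077*326.0 = 25.1020

25.1020 V


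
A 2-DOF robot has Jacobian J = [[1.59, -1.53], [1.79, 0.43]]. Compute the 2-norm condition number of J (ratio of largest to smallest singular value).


JJ^T eigenvalues: trace(JJ^T) = 8.2580, det(JJ^T) = det(J)^2 = 11.71282176
s_max^2 = (8.2580 + sqrt(21.34327696))/2 = 6.43893923
s_min^2 = (8.2580 - sqrt(21.34327696))/2 = 1.81906077
kappa = s_max/s_min = sqrt(6.43893923/1.81906077) = 1.8814

1.8814


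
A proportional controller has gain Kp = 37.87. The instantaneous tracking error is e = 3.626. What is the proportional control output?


u_P = Kp * e = 37.87 * 3.626 = 137.3166

137.3166


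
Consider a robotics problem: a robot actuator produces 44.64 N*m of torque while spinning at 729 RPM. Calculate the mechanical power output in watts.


omega = 729 * 2*pi/60 = 76.340701 rad/s
P = tau * omega = 44.64 * 76.340701 = 3407.8489

3407.8489 W


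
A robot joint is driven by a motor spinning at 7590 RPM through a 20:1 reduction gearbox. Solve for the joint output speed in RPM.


omega_joint = omega_motor / N = 7590 / 20 = 379.5000

379.5000 RPM


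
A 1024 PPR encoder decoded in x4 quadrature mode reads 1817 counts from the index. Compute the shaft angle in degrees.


angle = counts * 360 / (PPR*4) = 1817 * 360 / 4096 = 159.6973

159.6973 degrees


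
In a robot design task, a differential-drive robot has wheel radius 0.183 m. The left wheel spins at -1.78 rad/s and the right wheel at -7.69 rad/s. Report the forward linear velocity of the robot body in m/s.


v = r*(wR + wL)/2 = 0.183*(-7.69 + -1.78)/2 = -0.8665

-0.8665 m/s


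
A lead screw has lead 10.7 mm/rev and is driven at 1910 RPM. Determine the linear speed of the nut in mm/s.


v = lead * (RPM/60) = 10.7*1910/60 = 340.6167

340.6167 mm/s


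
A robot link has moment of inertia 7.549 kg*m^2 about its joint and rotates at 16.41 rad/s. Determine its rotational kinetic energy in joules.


KE = (1/2)*I*omega^2 = 0.5*7.549*16.41^2 = 1016.4279

1016.4279 J


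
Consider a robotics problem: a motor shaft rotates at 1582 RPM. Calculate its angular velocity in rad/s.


omega = 1582 * 2*pi/60 = 165.6667

165.6667 rad/s


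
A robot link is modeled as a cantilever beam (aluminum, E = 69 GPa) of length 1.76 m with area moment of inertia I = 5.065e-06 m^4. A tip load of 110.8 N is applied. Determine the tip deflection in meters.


delta = F*L^3/(3*E*I) = 110.8*1.76^3/(3*6.900e+10*5.065e-06)
      = 604.0567808/1048455 = 5.7614e-04

5.7614e-04 m


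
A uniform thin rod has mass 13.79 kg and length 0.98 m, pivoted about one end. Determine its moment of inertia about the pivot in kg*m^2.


I = (1/3)*m*L^2 = (1/3)*13.79*0.98^2 = 4.4146

4.4146 kg*m^2


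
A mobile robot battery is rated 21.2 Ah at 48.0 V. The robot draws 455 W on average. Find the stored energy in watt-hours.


E = capacity * V = 21.2*48.0 = 1017.6000

1017.6000 Wh


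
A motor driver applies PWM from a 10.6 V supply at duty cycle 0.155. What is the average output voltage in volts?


V_avg = V_supply * D = 10.6*0.155 = 1.6430

1.6430 V


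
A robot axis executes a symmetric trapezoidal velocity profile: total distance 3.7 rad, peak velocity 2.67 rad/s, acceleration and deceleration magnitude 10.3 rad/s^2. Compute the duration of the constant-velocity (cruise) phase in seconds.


t_acc = v/a = 0.259223 s, d_acc = v^2/(2a) = 0.346063 rad each
d_cruise = 3.7 - 2*0.346063 = 3.007874 rad
t_cruise = d_cruise/v = 3.007874/2.67 = 1.1265

1.1265 s


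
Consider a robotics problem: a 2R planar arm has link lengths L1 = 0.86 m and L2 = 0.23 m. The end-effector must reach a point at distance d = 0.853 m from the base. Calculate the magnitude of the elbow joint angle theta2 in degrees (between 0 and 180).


cos(th2) = (d^2 - L1^2 - L2^2)/(2*L1*L2) = (0.853^2 - 0.86^2 - 0.23^2)/(2*0.86*0.23) = -0.16403185
th2 = acos(-0.16403185) = 99.4410 deg

99.4410 degrees


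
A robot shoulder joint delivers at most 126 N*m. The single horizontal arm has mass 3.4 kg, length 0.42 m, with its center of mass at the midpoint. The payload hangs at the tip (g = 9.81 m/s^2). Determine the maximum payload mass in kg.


tau_arm = m_arm*g*(L/2) = 3.4*9.81*0.42/2 = 7.0043 N*m
tau_payload = tau_max - tau_arm = 126 - 7.0043 = 118.9957
m_payload = tau_payload / (g*L) = 118.9957 / (9.81*0.42) = 28.8810

28.8810 kg


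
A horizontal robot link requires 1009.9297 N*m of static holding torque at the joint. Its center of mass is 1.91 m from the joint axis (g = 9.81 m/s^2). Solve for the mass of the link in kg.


m = tau / (g*L) = 1009.9297 / (9.81 * 1.91) = 53.9000

53.9000 kg


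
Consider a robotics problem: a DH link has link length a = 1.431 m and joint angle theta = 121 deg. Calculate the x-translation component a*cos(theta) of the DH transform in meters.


a*cos(theta) = 1.431*cos(121 deg) = -0.7370

-0.7370 m


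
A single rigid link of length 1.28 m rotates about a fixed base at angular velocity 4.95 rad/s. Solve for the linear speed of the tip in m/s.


v = L*omega = 1.28 * 4.95 = 6.3360

6.3360 m/s


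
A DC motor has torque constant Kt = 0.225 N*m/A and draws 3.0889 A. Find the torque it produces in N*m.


tau = Kt * I = 0.225*3.0889 = 0.6950

0.6950 N*m


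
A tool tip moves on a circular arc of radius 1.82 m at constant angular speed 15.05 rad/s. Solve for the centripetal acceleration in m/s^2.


a_c = omega^2 * r = 15.05^2 * 1.82 = 412.2346

412.2346 m/s^2


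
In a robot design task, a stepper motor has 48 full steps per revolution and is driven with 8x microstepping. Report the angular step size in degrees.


step = 360/(48*8) = 360/384 = 0.9375

0.9375 degrees


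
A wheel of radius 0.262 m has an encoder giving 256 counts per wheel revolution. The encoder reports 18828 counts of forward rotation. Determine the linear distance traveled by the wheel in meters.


revs = 18828/256 = 73.546875
d = revs * 2*pi*r = 73.546875 * 2*pi*0.262 = 121.0725

121.0725 m


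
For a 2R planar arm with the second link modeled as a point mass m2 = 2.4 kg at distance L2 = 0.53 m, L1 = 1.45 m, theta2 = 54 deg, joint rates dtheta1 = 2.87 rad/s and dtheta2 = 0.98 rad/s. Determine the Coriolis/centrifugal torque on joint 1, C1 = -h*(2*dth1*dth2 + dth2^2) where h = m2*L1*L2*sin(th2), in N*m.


h = m2*L1*L2*sin(th2) = 2.4*1.45*0.53*sin(54 deg) = 1.492151
C1 = -h*(2*2.87*0.98 + 0.98^2) = -1.492151*6.5856 = -9.8267

-9.8267 N*m


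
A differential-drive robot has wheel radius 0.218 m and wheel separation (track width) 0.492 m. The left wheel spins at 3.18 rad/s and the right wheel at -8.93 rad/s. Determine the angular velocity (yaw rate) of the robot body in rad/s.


omega = r*(wR - wL)/L = 0.218*(-8.93 - (3.18))/0.492 = -5.3658

-5.3658 rad/s


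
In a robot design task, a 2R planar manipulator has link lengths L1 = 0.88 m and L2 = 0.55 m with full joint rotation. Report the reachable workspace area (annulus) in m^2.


r_max = L1 + L2 = 1.4300, r_min = |L1 - L2| = 0.3300
A = pi*(r_max^2 - r_min^2) = pi*(2.0449 - 0.1089) = 6.0821

6.0821 m^2


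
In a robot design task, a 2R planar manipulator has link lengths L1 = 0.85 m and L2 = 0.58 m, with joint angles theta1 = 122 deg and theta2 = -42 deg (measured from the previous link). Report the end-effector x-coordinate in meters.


x = L1*cos(th1) + L2*cos(th1+th2) = 0.85*cos(122 deg) + 0.58*cos(80 deg) = -0.3497

-0.3497 m


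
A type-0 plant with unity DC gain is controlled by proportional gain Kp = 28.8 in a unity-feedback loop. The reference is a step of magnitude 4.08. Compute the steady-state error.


e_ss = R/(1 + Kp) = 4.08/(1 + 28.8) = 4.08/29.8000 = 0.1369

0.1369


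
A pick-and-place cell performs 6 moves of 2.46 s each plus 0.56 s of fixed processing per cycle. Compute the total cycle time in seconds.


T = 6*2.46 + 0.56 = 15.3200

15.3200 s


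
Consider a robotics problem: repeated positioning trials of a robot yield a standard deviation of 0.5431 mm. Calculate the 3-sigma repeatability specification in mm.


repeatability = 3*sigma = 3*0.5431 = 1.6293

1.6293 mm


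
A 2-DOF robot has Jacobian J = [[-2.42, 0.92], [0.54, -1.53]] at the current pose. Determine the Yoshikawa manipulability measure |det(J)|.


det(J) = -2.42*-1.53 - (0.92)*(0.54) = 3.2058
|det(J)| = 3.2058

3.2058


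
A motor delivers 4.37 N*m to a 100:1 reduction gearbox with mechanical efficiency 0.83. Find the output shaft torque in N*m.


tau_out = tau_in * N * eta = 4.37 * 100 * 0.83 = 362.7100

362.7100 N*m


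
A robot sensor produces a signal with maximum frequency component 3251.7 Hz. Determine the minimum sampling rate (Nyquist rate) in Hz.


f_s,min = 2*f_max = 2*3251.7 = 6503.4000

6503.4000 Hz


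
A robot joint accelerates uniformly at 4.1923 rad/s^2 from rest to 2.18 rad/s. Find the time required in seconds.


t = delta_omega / alpha = 2.18 / 4.1923 = 0.5200

0.5200 s


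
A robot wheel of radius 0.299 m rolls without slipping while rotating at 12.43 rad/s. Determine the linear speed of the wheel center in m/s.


v = omega * r = 12.43 * 0.299 = 3.7166

3.7166 m/s


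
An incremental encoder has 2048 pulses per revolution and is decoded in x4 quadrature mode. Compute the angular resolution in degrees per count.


resolution = 360 / (PPR * 4) = 360 / 8192 = 0.0439

0.0439 degrees


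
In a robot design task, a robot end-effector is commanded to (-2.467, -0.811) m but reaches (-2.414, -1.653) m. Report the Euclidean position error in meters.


dx = -2.414 - (-2.467) = 0.0530, dy = -1.653 - (-0.811) = -0.8420
err = sqrt(0.002809 + 0.708964) = 0.8437

0.8437 m


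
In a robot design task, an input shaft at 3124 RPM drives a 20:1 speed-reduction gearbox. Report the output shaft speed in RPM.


omega_out = omega_in / N = 3124 / 20 = 156.2000

156.2000 RPM


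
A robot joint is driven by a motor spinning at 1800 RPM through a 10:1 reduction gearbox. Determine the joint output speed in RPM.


omega_joint = omega_motor / N = 1800 / 10 = 180.0000

180.0000 RPM


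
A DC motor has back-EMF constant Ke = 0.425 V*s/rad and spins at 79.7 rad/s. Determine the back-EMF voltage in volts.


V_emf = Ke * omega = 0.425*79.7 = 33.8725

33.8725 V


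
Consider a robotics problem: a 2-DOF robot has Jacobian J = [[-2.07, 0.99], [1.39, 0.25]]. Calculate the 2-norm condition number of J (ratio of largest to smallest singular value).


JJ^T eigenvalues: trace(JJ^T) = 7.2596, det(JJ^T) = det(J)^2 = 3.58572096
s_max^2 = (7.2596 + sqrt(38.35890832))/2 = 6.72652845
s_min^2 = (7.2596 - sqrt(38.35890832))/2 = 0.53307155
kappa = s_max/s_min = sqrt(6.72652845/0.53307155) = 3.5522

3.5522


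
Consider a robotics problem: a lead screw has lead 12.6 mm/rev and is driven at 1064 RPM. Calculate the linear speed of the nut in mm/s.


v = lead * (RPM/60) = 12.6*1064/60 = 223.4400

223.4400 mm/s


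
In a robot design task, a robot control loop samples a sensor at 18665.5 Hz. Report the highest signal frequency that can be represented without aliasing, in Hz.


f_max = f_s/2 = 18665.5/2 = 9332.7500

9332.7500 Hz


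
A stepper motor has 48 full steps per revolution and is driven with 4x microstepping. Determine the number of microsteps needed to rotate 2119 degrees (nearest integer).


step_size = 360/(48*4) = 360/192 = 1.875000 deg
n = 2119/(360/192) = 2119*192/360 = 1130.1333 -> 1130

1130 steps


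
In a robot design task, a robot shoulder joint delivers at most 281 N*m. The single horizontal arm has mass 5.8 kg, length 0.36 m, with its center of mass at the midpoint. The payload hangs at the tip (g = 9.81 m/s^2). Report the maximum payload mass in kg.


tau_arm = m_arm*g*(L/2) = 5.8*9.81*0.36/2 = 10.2416 N*m
tau_payload = tau_max - tau_arm = 281 - 10.2416 = 270.7584
m_payload = tau_payload / (g*L) = 270.7584 / (9.81*0.36) = 76.6673

76.6673 kg


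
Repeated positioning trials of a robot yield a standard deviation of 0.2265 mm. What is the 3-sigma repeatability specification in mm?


repeatability = 3*sigma = 3*0.2265 = 0.6795

0.6795 mm


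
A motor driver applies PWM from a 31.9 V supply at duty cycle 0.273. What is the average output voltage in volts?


V_avg = V_supply * D = 31.9*0.273 = 8.7087

8.7087 V


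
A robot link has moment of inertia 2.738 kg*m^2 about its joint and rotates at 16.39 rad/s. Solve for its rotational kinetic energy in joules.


KE = (1/2)*I*omega^2 = 0.5*2.738*16.39^2 = 367.7573

367.7573 J


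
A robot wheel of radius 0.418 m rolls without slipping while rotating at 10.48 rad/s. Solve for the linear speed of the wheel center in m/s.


v = omega * r = 10.48 * 0.418 = 4.3806

4.3806 m/s


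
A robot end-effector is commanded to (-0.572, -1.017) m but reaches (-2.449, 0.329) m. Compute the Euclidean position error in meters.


dx = -2.449 - (-0.572) = -1.8770, dy = 0.329 - (-1.017) = 1.3460
err = sqrt(3.523129 + 1.811716) = 2.3097

2.3097 m


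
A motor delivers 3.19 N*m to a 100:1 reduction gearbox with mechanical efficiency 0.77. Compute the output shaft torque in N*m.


tau_out = tau_in * N * eta = 3.19 * 100 * 0.77 = 245.6300

245.6300 N*m


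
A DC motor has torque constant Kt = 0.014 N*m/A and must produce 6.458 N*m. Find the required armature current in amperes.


I = tau / Kt = 6.458/0.014 = 461.2857

461.2857 A


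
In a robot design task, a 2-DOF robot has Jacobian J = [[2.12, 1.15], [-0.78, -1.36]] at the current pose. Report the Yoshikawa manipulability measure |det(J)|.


det(J) = 2.12*-1.36 - (1.15)*(-0.78) = -1.9862
|det(J)| = 1.9862

1.9862


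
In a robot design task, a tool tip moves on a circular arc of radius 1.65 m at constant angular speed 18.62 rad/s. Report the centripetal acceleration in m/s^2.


a_c = omega^2 * r = 18.62^2 * 1.65 = 572.0623

572.0623 m/s^2


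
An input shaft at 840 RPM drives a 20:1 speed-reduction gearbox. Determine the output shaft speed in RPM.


omega_out = omega_in / N = 840 / 20 = 42.0000

42.0000 RPM


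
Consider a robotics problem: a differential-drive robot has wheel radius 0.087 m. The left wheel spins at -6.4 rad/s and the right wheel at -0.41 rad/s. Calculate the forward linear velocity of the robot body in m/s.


v = r*(wR + wL)/2 = 0.087*(-0.41 + -6.4)/2 = -0.2962

-0.2962 m/s


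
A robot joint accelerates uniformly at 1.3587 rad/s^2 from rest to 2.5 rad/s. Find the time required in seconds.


t = delta_omega / alpha = 2.5 / 1.3587 = 1.8400

1.8400 s


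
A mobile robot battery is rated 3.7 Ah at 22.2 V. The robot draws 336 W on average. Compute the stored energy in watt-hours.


E = capacity * V = 3.7*22.2 = 82.1400

82.1400 Wh


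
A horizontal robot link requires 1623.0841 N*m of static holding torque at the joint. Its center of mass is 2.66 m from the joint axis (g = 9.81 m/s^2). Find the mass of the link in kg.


m = tau / (g*L) = 1623.0841 / (9.81 * 2.66) = 62.2000

62.2000 kg


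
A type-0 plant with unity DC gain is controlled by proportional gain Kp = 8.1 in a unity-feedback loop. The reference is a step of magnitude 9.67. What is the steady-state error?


e_ss = R/(1 + Kp) = 9.67/(1 + 8.1) = 9.67/9.1000 = 1.0626

1.0626


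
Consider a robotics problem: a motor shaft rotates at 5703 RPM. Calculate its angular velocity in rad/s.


omega = 5703 * 2*pi/60 = 597.2168

597.2168 rad/s


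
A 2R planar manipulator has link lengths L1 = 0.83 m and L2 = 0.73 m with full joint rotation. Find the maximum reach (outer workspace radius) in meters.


r_max = L1 + L2 = 0.83 + 0.73 = 1.5600

1.5600 m


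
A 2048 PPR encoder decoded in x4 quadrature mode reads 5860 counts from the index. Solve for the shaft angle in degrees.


angle = counts * 360 / (PPR*4) = 5860 * 360 / 8192 = 257.5195

257.5195 degrees


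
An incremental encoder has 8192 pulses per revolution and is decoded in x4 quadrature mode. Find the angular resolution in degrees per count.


resolution = 360 / (PPR * 4) = 360 / 32768 = 0.0110

0.0110 degrees


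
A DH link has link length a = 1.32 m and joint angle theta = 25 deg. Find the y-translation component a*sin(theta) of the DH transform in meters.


a*sin(theta) = 1.32*sin(25 deg) = 0.5579

0.5579 m


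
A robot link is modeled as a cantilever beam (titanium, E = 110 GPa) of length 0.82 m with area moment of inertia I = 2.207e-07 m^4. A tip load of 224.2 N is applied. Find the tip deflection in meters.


delta = F*L^3/(3*E*I) = 224.2*0.82^3/(3*1.100e+11*2.207e-07)
      = 123.6167056/72831 = 0.0017

0.0017 m


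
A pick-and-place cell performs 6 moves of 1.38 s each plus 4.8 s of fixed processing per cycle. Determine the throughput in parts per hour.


T_cycle = 6*1.38 + 4.8 = 13.0800 s
rate = 3600/T = 275.2294

275.2294 parts/hour


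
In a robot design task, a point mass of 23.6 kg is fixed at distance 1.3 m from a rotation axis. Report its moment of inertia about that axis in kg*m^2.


I = m*r^2 = 23.6*1.3^2 = 39.8840

39.8840 kg*m^2


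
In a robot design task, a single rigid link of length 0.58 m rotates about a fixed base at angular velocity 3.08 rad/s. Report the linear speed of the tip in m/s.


v = L*omega = 0.58 * 3.08 = 1.7864

1.7864 m/s


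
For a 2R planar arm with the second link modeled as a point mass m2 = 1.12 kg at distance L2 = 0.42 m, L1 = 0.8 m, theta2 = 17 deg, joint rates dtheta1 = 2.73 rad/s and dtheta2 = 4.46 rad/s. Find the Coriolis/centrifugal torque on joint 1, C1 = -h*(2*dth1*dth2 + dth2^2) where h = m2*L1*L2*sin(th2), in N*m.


h = m2*L1*L2*sin(th2) = 1.12*0.8*0.42*sin(17 deg) = 0.110025
C1 = -h*(2*2.73*4.46 + 4.46^2) = -0.110025*44.2432 = -4.8679

-4.8679 N*m


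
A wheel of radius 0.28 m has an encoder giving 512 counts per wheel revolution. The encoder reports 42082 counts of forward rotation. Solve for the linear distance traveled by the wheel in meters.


revs = 42082/512 = 82.191406
d = revs * 2*pi*r = 82.191406 * 2*pi*0.28 = 144.5987

144.5987 m


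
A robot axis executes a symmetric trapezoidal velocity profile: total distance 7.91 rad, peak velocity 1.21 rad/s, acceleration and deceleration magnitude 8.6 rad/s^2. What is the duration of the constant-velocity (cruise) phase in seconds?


t_acc = v/a = 0.140698 s, d_acc = v^2/(2a) = 0.085122 rad each
d_cruise = 7.91 - 2*0.085122 = 7.739756 rad
t_cruise = d_cruise/v = 7.739756/1.21 = 6.3965

6.3965 s


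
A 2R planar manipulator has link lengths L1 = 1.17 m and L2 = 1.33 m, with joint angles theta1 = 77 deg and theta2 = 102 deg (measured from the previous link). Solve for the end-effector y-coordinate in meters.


y = L1*sin(th1) + L2*sin(th1+th2) = 1.17*sin(77 deg) + 1.33*sin(179 deg) = 1.1632

1.1632 m


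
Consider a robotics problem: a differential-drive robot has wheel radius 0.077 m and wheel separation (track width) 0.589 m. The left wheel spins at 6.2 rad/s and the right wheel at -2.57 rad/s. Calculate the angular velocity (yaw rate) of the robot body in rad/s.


omega = r*(wR - wL)/L = 0.077*(-2.57 - (6.2))/0.589 = -1.1465

-1.1465 rad/s


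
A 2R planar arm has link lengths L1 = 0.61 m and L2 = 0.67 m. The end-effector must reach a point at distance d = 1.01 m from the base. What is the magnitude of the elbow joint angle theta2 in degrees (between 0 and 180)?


cos(th2) = (d^2 - L1^2 - L2^2)/(2*L1*L2) = (1.01^2 - 0.61^2 - 0.67^2)/(2*0.61*0.67) = 0.24357720
th2 = acos(0.24357720) = 75.9022 deg

75.9022 degrees


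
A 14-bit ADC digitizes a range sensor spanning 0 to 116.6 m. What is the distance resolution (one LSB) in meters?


res = range / 2^n = 116.6/2^14 = 116.6/16384 = 0.0071

0.0071 m


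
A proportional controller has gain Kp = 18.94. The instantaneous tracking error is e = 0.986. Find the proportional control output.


u_P = Kp * e = 18.94 * 0.986 = 18.6748

18.6748


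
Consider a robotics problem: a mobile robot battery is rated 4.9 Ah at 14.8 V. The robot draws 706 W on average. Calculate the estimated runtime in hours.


E = 4.9*14.8 = 72.5200 Wh
t = E/P = 72.5200/706 = 0.1027

0.1027 hours


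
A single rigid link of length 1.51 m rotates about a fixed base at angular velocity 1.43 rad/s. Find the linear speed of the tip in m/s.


v = L*omega = 1.51 * 1.43 = 2.1593

2.1593 m/s


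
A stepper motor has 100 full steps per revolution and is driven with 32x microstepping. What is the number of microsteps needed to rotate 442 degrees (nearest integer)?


step_size = 360/(100*32) = 360/3200 = 0.112500 deg
n = 442/(360/3200) = 442*3200/360 = 3928.8889 -> 3929

3929 steps


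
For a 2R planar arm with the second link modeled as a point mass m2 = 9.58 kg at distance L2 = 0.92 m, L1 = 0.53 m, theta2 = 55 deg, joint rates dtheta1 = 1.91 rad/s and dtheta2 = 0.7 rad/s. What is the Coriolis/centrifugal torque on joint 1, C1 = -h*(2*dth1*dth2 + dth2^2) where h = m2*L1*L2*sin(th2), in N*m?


h = m2*L1*L2*sin(th2) = 9.58*0.53*0.92*sin(55 deg) = 3.826430
C1 = -h*(2*1.91*0.7 + 0.7^2) = -3.826430*3.1640 = -12.1068

-12.1068 N*m


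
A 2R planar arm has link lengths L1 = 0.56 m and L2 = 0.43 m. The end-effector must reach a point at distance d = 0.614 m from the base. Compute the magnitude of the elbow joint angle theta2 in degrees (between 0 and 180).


cos(th2) = (d^2 - L1^2 - L2^2)/(2*L1*L2) = (0.614^2 - 0.56^2 - 0.43^2)/(2*0.56*0.43) = -0.25229236
th2 = acos(-0.25229236) = 104.6132 deg

104.6132 degrees


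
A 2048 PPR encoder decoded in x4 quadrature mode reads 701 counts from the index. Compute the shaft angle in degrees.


angle = counts * 360 / (PPR*4) = 701 * 360 / 8192 = 30.8057

30.8057 degrees


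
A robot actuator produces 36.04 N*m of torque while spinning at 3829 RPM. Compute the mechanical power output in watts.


omega = 3829 * 2*pi/60 = 400.971942 rad/s
P = tau * omega = 36.04 * 400.971942 = 14451.0288

14451.0288 W


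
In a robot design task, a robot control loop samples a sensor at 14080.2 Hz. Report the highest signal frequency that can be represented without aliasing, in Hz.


f_max = f_s/2 = 14080.2/2 = 7040.1000

7040.1000 Hz


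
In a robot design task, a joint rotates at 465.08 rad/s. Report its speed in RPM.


RPM = 465.08 * 60/(2*pi) = 4441.1869

4441.1869 RPM


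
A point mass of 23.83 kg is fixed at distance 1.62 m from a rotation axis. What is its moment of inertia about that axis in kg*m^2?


I = m*r^2 = 23.83*1.62^2 = 62.5395

62.5395 kg*m^2


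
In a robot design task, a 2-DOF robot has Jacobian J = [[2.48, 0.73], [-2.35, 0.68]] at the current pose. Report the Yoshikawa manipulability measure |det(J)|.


det(J) = 2.48*0.68 - (0.73)*(-2.35) = 3.4019
|det(J)| = 3.4019

3.4019


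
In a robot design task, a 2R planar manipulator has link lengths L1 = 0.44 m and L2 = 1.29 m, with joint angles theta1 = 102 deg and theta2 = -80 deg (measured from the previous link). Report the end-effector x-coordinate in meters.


x = L1*cos(th1) + L2*cos(th1+th2) = 0.44*cos(102 deg) + 1.29*cos(22 deg) = 1.1046

1.1046 m


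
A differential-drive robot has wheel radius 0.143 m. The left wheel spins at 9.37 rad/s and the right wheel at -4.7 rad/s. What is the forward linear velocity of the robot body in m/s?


v = r*(wR + wL)/2 = 0.143*(-4.7 + 9.37)/2 = 0.3339

0.3339 m/s


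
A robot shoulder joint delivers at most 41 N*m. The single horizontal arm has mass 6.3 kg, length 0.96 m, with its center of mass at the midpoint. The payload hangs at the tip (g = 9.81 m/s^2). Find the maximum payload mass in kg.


tau_arm = m_arm*g*(L/2) = 6.3*9.81*0.96/2 = 29.6654 N*m
tau_payload = tau_max - tau_arm = 41 - 29.6654 = 11.3346
m_payload = tau_payload / (g*L) = 11.3346 / (9.81*0.96) = 1.2036

1.2036 kg


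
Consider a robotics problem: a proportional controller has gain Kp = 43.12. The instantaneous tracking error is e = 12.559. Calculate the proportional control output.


u_P = Kp * e = 43.12 * 12.559 = 541.5441

541.5441


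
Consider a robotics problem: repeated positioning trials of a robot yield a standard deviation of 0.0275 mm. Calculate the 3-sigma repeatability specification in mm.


repeatability = 3*sigma = 3*0.0275 = 0.0825

0.0825 mm


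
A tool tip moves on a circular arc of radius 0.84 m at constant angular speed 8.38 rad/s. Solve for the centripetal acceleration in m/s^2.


a_c = omega^2 * r = 8.38^2 * 0.84 = 58.9885

58.9885 m/s^2


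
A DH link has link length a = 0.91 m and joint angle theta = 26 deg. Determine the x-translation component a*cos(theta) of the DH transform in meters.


a*cos(theta) = 0.91*cos(26 deg) = 0.8179

0.8179 m


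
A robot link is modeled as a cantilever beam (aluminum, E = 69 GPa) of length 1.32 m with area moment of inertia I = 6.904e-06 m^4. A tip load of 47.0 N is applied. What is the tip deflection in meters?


delta = F*L^3/(3*E*I) = 47.0*1.32^3/(3*6.900e+10*6.904e-06)
      = 108.098496/1429128 = 7.5639e-05

7.5639e-05 m


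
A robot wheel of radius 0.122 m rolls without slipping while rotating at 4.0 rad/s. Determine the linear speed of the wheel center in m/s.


v = omega * r = 4.0 * 0.122 = 0.4880

0.4880 m/s


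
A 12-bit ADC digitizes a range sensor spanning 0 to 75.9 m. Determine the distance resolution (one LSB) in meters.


res = range / 2^n = 75.9/2^12 = 75.9/4096 = 0.0185

0.0185 m


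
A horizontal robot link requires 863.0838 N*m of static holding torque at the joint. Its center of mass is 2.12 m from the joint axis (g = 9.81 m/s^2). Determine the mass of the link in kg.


m = tau / (g*L) = 863.0838 / (9.81 * 2.12) = 41.5000

41.5000 kg


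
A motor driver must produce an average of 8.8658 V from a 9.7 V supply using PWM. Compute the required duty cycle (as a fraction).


D = V_avg/V_supply = 8.8658/9.7 = 0.9140

0.9140


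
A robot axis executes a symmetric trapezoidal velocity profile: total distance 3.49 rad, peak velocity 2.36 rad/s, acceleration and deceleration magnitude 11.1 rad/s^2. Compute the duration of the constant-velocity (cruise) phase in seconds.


t_acc = v/a = 0.212613 s, d_acc = v^2/(2a) = 0.250883 rad each
d_cruise = 3.49 - 2*0.250883 = 2.988234 rad
t_cruise = d_cruise/v = 2.988234/2.36 = 1.2662

1.2662 s


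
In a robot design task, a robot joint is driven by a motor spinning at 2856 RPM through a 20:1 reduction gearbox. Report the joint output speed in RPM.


omega_joint = omega_motor / N = 2856 / 20 = 142.8000

142.8000 RPM


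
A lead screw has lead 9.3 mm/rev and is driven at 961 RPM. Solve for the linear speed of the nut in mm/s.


v = lead * (RPM/60) = 9.3*961/60 = 148.9550

148.9550 mm/s


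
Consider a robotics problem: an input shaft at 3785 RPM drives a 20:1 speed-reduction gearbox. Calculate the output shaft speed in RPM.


omega_out = omega_in / N = 3785 / 20 = 189.2500

189.2500 RPM


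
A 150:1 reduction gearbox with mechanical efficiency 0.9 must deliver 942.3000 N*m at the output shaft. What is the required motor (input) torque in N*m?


tau_in = tau_out / (N * eta) = 942.3000 / (150 * 0.9) = 6.9800

6.9800 N*m


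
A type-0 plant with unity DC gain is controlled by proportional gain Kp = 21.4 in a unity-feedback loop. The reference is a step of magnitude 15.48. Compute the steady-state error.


e_ss = R/(1 + Kp) = 15.48/(1 + 21.4) = 15.48/22.4000 = 0.6911

0.6911


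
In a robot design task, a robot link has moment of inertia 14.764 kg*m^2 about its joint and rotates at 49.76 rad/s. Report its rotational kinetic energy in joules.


KE = (1/2)*I*omega^2 = 0.5*14.764*49.76^2 = 18278.2572

18278.2572 J


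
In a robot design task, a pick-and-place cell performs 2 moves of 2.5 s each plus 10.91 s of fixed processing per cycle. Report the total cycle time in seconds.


T = 2*2.5 + 10.91 = 15.9100

15.9100 s


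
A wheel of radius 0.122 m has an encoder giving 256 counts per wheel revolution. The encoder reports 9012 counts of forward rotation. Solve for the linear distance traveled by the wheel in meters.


revs = 9012/256 = 35.203125
d = revs * 2*pi*r = 35.203125 * 2*pi*0.122 = 26.9849

26.9849 m


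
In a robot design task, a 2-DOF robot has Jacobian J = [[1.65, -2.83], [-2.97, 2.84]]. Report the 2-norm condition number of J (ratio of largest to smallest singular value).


JJ^T eigenvalues: trace(JJ^T) = 27.6179, det(JJ^T) = det(J)^2 = 13.83170481
s_max^2 = (27.6179 + sqrt(707.42158117))/2 = 27.10764901
s_min^2 = (27.6179 - sqrt(707.42158117))/2 = 0.51025099
kappa = s_max/s_min = sqrt(27.10764901/0.51025099) = 7.2888

7.2888


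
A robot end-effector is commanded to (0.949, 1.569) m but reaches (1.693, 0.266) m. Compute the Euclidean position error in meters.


dx = 1.693 - (0.949) = 0.7440, dy = 0.266 - (1.569) = -1.3030
err = sqrt(0.553536 + 1.697809) = 1.5004

1.5004 m


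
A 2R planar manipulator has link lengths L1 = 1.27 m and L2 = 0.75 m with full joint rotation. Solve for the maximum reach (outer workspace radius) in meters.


r_max = L1 + L2 = 1.27 + 0.75 = 2.0200

2.0200 m


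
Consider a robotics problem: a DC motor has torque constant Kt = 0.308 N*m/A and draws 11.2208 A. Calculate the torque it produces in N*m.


tau = Kt * I = 0.308*11.2208 = 3.4560

3.4560 N*m


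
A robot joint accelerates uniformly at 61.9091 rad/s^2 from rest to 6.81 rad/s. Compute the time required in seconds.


t = delta_omega / alpha = 6.81 / 61.9091 = 0.1100

0.1100 s


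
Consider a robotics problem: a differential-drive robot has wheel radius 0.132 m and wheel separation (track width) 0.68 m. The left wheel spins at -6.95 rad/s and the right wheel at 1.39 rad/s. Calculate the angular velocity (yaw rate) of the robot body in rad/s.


omega = r*(wR - wL)/L = 0.132*(1.39 - (-6.95))/0.68 = 1.6189

1.6189 rad/s


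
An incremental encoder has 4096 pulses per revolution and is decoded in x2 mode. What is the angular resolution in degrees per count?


resolution = 360 / (PPR * 2) = 360 / 8192 = 0.0439

0.0439 degrees


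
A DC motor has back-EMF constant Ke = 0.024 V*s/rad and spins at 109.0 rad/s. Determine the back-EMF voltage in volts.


V_emf = Ke * omega = 0.024*109.0 = 2.6160

2.6160 V


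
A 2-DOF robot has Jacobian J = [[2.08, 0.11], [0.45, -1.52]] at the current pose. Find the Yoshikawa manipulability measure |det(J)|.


det(J) = 2.08*-1.52 - (0.11)*(0.45) = -3.2111
|det(J)| = 3.2111

3.2111


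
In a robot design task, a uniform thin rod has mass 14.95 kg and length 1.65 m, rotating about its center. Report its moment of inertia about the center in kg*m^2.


I = (1/12)*m*L^2 = (1/12)*14.95*1.65^2 = 3.3918

3.3918 kg*m^2


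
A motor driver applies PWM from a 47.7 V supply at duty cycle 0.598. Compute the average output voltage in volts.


V_avg = V_supply * D = 47.7*0.598 = 28.5246

28.5246 V


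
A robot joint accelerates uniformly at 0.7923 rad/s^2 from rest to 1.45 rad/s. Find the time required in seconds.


t = delta_omega / alpha = 1.45 / 0.7923 = 1.8301

1.8301 s


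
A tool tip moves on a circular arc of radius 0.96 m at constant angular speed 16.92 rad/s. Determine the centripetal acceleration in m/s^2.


a_c = omega^2 * r = 16.92^2 * 0.96 = 274.8349

274.8349 m/s^2


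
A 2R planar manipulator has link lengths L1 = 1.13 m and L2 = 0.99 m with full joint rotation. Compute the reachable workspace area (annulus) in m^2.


r_max = L1 + L2 = 2.1200, r_min = |L1 - L2| = 0.1400
A = pi*(r_max^2 - r_min^2) = pi*(4.4944 - 0.0196) = 14.0580

14.0580 m^2


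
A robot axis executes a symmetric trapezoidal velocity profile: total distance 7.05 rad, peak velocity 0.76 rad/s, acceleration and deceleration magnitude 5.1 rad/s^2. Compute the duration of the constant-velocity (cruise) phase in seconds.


t_acc = v/a = 0.149020 s, d_acc = v^2/(2a) = 0.056627 rad each
d_cruise = 7.05 - 2*0.056627 = 6.936746 rad
t_cruise = d_cruise/v = 6.936746/0.76 = 9.1273

9.1273 s


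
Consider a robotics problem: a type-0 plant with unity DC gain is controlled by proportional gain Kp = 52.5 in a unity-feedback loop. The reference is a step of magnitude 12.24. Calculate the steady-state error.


e_ss = R/(1 + Kp) = 12.24/(1 + 52.5) = 12.24/53.5000 = 0.2288

0.2288


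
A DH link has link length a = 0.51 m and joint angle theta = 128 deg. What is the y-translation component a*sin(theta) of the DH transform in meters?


a*sin(theta) = 0.51*sin(128 deg) = 0.4019

0.4019 m


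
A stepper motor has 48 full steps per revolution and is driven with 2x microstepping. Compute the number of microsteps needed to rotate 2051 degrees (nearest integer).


step_size = 360/(48*2) = 360/96 = 3.750000 deg
n = 2051/(360/96) = 2051*96/360 = 546.9333 -> 547

547 steps


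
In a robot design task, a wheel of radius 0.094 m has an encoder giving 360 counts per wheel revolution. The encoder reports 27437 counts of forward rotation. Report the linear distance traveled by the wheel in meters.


revs = 27437/360 = 76.213889
d = revs * 2*pi*r = 76.213889 * 2*pi*0.094 = 45.0134

45.0134 m


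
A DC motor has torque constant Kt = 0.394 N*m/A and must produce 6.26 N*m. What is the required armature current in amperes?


I = tau / Kt = 6.26/0.394 = 15.8883

15.8883 A


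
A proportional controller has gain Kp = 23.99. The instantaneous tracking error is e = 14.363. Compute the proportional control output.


u_P = Kp * e = 23.99 * 14.363 = 344.5684

344.5684


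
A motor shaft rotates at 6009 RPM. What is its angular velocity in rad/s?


omega = 6009 * 2*pi/60 = 629.2610

629.2610 rad/s


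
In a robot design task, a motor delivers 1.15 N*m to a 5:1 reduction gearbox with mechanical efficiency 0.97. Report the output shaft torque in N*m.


tau_out = tau_in * N * eta = 1.15 * 5 * 0.97 = 5.5775

5.5775 N*m


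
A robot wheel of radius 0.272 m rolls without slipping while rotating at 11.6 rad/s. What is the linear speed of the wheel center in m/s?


v = omega * r = 11.6 * 0.272 = 3.1552

3.1552 m/s


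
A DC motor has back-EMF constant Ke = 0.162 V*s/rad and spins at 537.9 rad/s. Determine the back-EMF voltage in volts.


V_emf = Ke * omega = 0.162*537.9 = 87.1398

87.1398 V


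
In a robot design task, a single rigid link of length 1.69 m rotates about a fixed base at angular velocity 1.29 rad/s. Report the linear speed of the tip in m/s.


v = L*omega = 1.69 * 1.29 = 2.1801

2.1801 m/s


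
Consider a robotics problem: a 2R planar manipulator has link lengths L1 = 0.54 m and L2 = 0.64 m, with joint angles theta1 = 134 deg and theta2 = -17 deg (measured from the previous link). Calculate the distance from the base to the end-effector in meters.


x = L1*cos(th1) + L2*cos(th1+th2) = -0.665669
y = L1*sin(th1) + L2*sin(th1+th2) = 0.958688
d = sqrt(x^2 + y^2) = sqrt(0.443115 + 0.919083) = 1.1671

1.1671 m


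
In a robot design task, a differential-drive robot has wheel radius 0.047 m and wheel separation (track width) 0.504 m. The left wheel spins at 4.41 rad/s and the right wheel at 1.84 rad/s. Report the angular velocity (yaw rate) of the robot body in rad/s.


omega = r*(wR - wL)/L = 0.047*(1.84 - (4.41))/0.504 = -0.2397

-0.2397 rad/s
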